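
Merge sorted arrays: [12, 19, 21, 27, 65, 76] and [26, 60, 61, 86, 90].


Take 12 from A
Take 19 from A
Take 21 from A
Take 26 from B
Take 27 from A
Take 60 from B
Take 61 from B
Take 65 from A
Take 76 from A

Merged: [12, 19, 21, 26, 27, 60, 61, 65, 76, 86, 90]


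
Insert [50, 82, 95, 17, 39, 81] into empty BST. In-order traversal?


Insert 50: root
Insert 82: R from 50
Insert 95: R from 50 -> R from 82
Insert 17: L from 50
Insert 39: L from 50 -> R from 17
Insert 81: R from 50 -> L from 82

In-order: [17, 39, 50, 81, 82, 95]


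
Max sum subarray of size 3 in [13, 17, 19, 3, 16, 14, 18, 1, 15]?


[0:3]: 49
[1:4]: 39
[2:5]: 38
[3:6]: 33
[4:7]: 48
[5:8]: 33
[6:9]: 34

Max: 49 at [0:3]


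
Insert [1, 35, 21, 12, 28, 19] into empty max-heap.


Insert 1: [1]
Insert 35: [35, 1]
Insert 21: [35, 1, 21]
Insert 12: [35, 12, 21, 1]
Insert 28: [35, 28, 21, 1, 12]
Insert 19: [35, 28, 21, 1, 12, 19]

Final heap: [35, 28, 21, 1, 12, 19]


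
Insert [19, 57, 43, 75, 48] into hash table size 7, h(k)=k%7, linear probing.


Insert 19: h=5 -> slot 5
Insert 57: h=1 -> slot 1
Insert 43: h=1, 1 probes -> slot 2
Insert 75: h=5, 1 probes -> slot 6
Insert 48: h=6, 1 probes -> slot 0

Table: [48, 57, 43, None, None, 19, 75]


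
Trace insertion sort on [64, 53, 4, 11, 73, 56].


Initial: [64, 53, 4, 11, 73, 56]
Insert 53: [53, 64, 4, 11, 73, 56]
Insert 4: [4, 53, 64, 11, 73, 56]
Insert 11: [4, 11, 53, 64, 73, 56]
Insert 73: [4, 11, 53, 64, 73, 56]
Insert 56: [4, 11, 53, 56, 64, 73]

Sorted: [4, 11, 53, 56, 64, 73]


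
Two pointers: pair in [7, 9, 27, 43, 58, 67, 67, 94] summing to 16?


lo=0(7)+hi=7(94)=101
lo=0(7)+hi=6(67)=74
lo=0(7)+hi=5(67)=74
lo=0(7)+hi=4(58)=65
lo=0(7)+hi=3(43)=50
lo=0(7)+hi=2(27)=34
lo=0(7)+hi=1(9)=16

Yes: 7+9=16


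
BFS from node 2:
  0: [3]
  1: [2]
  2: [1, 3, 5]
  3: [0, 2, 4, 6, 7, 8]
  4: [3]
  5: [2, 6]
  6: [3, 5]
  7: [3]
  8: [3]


Visit 2, enqueue [1, 3, 5]
Visit 1, enqueue []
Visit 3, enqueue [0, 4, 6, 7, 8]
Visit 5, enqueue []
Visit 0, enqueue []
Visit 4, enqueue []
Visit 6, enqueue []
Visit 7, enqueue []
Visit 8, enqueue []

BFS order: [2, 1, 3, 5, 0, 4, 6, 7, 8]


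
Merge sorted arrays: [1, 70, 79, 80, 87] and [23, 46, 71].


Take 1 from A
Take 23 from B
Take 46 from B
Take 70 from A
Take 71 from B

Merged: [1, 23, 46, 70, 71, 79, 80, 87]


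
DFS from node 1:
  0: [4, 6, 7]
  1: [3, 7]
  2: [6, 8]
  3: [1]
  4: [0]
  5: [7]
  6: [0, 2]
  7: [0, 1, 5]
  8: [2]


Visit 1, push [7, 3]
Visit 3, push []
Visit 7, push [5, 0]
Visit 0, push [6, 4]
Visit 4, push []
Visit 6, push [2]
Visit 2, push [8]
Visit 8, push []
Visit 5, push []

DFS order: [1, 3, 7, 0, 4, 6, 2, 8, 5]


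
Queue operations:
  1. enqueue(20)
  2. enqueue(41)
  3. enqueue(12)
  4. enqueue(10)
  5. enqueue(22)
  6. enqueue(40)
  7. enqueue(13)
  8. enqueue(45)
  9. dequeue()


enqueue(20) -> [20]
enqueue(41) -> [20, 41]
enqueue(12) -> [20, 41, 12]
enqueue(10) -> [20, 41, 12, 10]
enqueue(22) -> [20, 41, 12, 10, 22]
enqueue(40) -> [20, 41, 12, 10, 22, 40]
enqueue(13) -> [20, 41, 12, 10, 22, 40, 13]
enqueue(45) -> [20, 41, 12, 10, 22, 40, 13, 45]
dequeue()->20, [41, 12, 10, 22, 40, 13, 45]

Final queue: [41, 12, 10, 22, 40, 13, 45]


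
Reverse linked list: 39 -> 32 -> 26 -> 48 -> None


Step 1: curr=39, set curr.next=prev(None) | reversed so far: 39
Step 2: curr=32, set curr.next=prev(39) | reversed so far: 32 -> 39
Step 3: curr=26, set curr.next=prev(32) | reversed so far: 26 -> 32 -> 39
Step 4: curr=48, set curr.next=prev(26) | reversed so far: 48 -> 26 -> 32 -> 39

48 -> 26 -> 32 -> 39 -> None


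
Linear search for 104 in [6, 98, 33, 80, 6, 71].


i=0: 6!=104
i=1: 98!=104
i=2: 33!=104
i=3: 80!=104
i=4: 6!=104
i=5: 71!=104

Not found, 6 comps


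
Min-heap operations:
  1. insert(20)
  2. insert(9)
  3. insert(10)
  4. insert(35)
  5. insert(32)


insert(20) -> [20]
insert(9) -> [9, 20]
insert(10) -> [9, 20, 10]
insert(35) -> [9, 20, 10, 35]
insert(32) -> [9, 20, 10, 35, 32]

Final heap: [9, 20, 10, 35, 32]


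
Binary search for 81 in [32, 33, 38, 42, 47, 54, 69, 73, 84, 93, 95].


Step 1: lo=0, hi=10, mid=5, val=54
Step 2: lo=6, hi=10, mid=8, val=84
Step 3: lo=6, hi=7, mid=6, val=69
Step 4: lo=7, hi=7, mid=7, val=73

Not found


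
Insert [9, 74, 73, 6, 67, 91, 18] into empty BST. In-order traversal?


Insert 9: root
Insert 74: R from 9
Insert 73: R from 9 -> L from 74
Insert 6: L from 9
Insert 67: R from 9 -> L from 74 -> L from 73
Insert 91: R from 9 -> R from 74
Insert 18: R from 9 -> L from 74 -> L from 73 -> L from 67

In-order: [6, 9, 18, 67, 73, 74, 91]


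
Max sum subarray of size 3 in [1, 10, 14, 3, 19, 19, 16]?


[0:3]: 25
[1:4]: 27
[2:5]: 36
[3:6]: 41
[4:7]: 54

Max: 54 at [4:7]


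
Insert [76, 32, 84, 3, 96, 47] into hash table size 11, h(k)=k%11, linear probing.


Insert 76: h=10 -> slot 10
Insert 32: h=10, 1 probes -> slot 0
Insert 84: h=7 -> slot 7
Insert 3: h=3 -> slot 3
Insert 96: h=8 -> slot 8
Insert 47: h=3, 1 probes -> slot 4

Table: [32, None, None, 3, 47, None, None, 84, 96, None, 76]


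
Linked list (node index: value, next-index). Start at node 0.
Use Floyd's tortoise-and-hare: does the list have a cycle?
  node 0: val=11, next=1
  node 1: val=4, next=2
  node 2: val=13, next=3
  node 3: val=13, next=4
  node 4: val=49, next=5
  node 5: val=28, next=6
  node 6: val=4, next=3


Floyd's tortoise (slow, +1) and hare (fast, +2):
  init: slow=0, fast=0
  step 1: slow=1, fast=2
  step 2: slow=2, fast=4
  step 3: slow=3, fast=6
  step 4: slow=4, fast=4
  slow == fast at node 4: cycle detected

Cycle: yes


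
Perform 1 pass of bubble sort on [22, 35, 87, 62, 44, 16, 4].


Initial: [22, 35, 87, 62, 44, 16, 4]
Pass 1: [22, 35, 62, 44, 16, 4, 87] (4 swaps)

After 1 pass: [22, 35, 62, 44, 16, 4, 87]


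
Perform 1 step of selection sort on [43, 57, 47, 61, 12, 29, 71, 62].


Initial: [43, 57, 47, 61, 12, 29, 71, 62]
Step 1: min=12 at 4
  Swap: [12, 57, 47, 61, 43, 29, 71, 62]

After 1 step: [12, 57, 47, 61, 43, 29, 71, 62]


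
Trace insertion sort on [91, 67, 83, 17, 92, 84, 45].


Initial: [91, 67, 83, 17, 92, 84, 45]
Insert 67: [67, 91, 83, 17, 92, 84, 45]
Insert 83: [67, 83, 91, 17, 92, 84, 45]
Insert 17: [17, 67, 83, 91, 92, 84, 45]
Insert 92: [17, 67, 83, 91, 92, 84, 45]
Insert 84: [17, 67, 83, 84, 91, 92, 45]
Insert 45: [17, 45, 67, 83, 84, 91, 92]

Sorted: [17, 45, 67, 83, 84, 91, 92]


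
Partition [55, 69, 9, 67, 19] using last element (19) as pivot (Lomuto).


Pivot: 19
  9 <= 19: swap -> [9, 69, 55, 67, 19]
Place pivot at 1: [9, 19, 55, 67, 69]

Partitioned: [9, 19, 55, 67, 69]


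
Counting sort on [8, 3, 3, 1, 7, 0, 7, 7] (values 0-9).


Input: [8, 3, 3, 1, 7, 0, 7, 7]
Counts: [1, 1, 0, 2, 0, 0, 0, 3, 1, 0]

Sorted: [0, 1, 3, 3, 7, 7, 7, 8]


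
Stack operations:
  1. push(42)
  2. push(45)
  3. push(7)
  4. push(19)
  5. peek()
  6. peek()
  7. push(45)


push(42) -> [42]
push(45) -> [42, 45]
push(7) -> [42, 45, 7]
push(19) -> [42, 45, 7, 19]
peek()->19
peek()->19
push(45) -> [42, 45, 7, 19, 45]

Final stack: [42, 45, 7, 19, 45]


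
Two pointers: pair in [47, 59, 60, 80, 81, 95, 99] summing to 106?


lo=0(47)+hi=6(99)=146
lo=0(47)+hi=5(95)=142
lo=0(47)+hi=4(81)=128
lo=0(47)+hi=3(80)=127
lo=0(47)+hi=2(60)=107
lo=0(47)+hi=1(59)=106

Yes: 47+59=106


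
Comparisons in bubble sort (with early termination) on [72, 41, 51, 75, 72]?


Algorithm: bubble sort (with early termination)
Input: [72, 41, 51, 75, 72]
Sorted: [41, 51, 72, 72, 75]

7


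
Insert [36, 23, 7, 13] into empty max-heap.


Insert 36: [36]
Insert 23: [36, 23]
Insert 7: [36, 23, 7]
Insert 13: [36, 23, 7, 13]

Final heap: [36, 23, 7, 13]


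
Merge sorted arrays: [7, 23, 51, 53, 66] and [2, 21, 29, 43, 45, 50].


Take 2 from B
Take 7 from A
Take 21 from B
Take 23 from A
Take 29 from B
Take 43 from B
Take 45 from B
Take 50 from B

Merged: [2, 7, 21, 23, 29, 43, 45, 50, 51, 53, 66]


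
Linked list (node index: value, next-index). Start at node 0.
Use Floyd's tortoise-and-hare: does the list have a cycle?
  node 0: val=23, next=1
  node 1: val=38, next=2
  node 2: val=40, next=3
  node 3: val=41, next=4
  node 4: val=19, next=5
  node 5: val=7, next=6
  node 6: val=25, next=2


Floyd's tortoise (slow, +1) and hare (fast, +2):
  init: slow=0, fast=0
  step 1: slow=1, fast=2
  step 2: slow=2, fast=4
  step 3: slow=3, fast=6
  step 4: slow=4, fast=3
  step 5: slow=5, fast=5
  slow == fast at node 5: cycle detected

Cycle: yes


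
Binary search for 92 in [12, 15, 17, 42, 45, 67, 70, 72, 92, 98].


Step 1: lo=0, hi=9, mid=4, val=45
Step 2: lo=5, hi=9, mid=7, val=72
Step 3: lo=8, hi=9, mid=8, val=92

Found at index 8


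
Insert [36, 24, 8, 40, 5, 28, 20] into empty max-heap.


Insert 36: [36]
Insert 24: [36, 24]
Insert 8: [36, 24, 8]
Insert 40: [40, 36, 8, 24]
Insert 5: [40, 36, 8, 24, 5]
Insert 28: [40, 36, 28, 24, 5, 8]
Insert 20: [40, 36, 28, 24, 5, 8, 20]

Final heap: [40, 36, 28, 24, 5, 8, 20]


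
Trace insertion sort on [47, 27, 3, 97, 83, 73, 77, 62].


Initial: [47, 27, 3, 97, 83, 73, 77, 62]
Insert 27: [27, 47, 3, 97, 83, 73, 77, 62]
Insert 3: [3, 27, 47, 97, 83, 73, 77, 62]
Insert 97: [3, 27, 47, 97, 83, 73, 77, 62]
Insert 83: [3, 27, 47, 83, 97, 73, 77, 62]
Insert 73: [3, 27, 47, 73, 83, 97, 77, 62]
Insert 77: [3, 27, 47, 73, 77, 83, 97, 62]
Insert 62: [3, 27, 47, 62, 73, 77, 83, 97]

Sorted: [3, 27, 47, 62, 73, 77, 83, 97]


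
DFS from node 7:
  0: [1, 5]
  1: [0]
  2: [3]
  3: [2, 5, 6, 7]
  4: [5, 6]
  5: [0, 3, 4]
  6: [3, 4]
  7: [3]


Visit 7, push [3]
Visit 3, push [6, 5, 2]
Visit 2, push []
Visit 5, push [4, 0]
Visit 0, push [1]
Visit 1, push []
Visit 4, push [6]
Visit 6, push []

DFS order: [7, 3, 2, 5, 0, 1, 4, 6]


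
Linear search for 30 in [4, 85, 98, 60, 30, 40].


i=0: 4!=30
i=1: 85!=30
i=2: 98!=30
i=3: 60!=30
i=4: 30==30 found!

Found at 4, 5 comps


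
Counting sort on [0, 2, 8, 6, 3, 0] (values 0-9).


Input: [0, 2, 8, 6, 3, 0]
Counts: [2, 0, 1, 1, 0, 0, 1, 0, 1, 0]

Sorted: [0, 0, 2, 3, 6, 8]


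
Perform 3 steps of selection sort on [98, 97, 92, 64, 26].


Initial: [98, 97, 92, 64, 26]
Step 1: min=26 at 4
  Swap: [26, 97, 92, 64, 98]
Step 2: min=64 at 3
  Swap: [26, 64, 92, 97, 98]
Step 3: min=92 at 2
  Swap: [26, 64, 92, 97, 98]

After 3 steps: [26, 64, 92, 97, 98]


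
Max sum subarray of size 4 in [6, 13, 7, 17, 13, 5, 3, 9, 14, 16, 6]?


[0:4]: 43
[1:5]: 50
[2:6]: 42
[3:7]: 38
[4:8]: 30
[5:9]: 31
[6:10]: 42
[7:11]: 45

Max: 50 at [1:5]


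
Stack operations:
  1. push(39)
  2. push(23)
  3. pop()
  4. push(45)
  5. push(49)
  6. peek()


push(39) -> [39]
push(23) -> [39, 23]
pop()->23, [39]
push(45) -> [39, 45]
push(49) -> [39, 45, 49]
peek()->49

Final stack: [39, 45, 49]


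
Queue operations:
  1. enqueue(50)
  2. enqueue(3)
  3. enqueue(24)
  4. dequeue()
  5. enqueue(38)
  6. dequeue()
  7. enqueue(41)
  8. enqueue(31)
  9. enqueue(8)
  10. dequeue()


enqueue(50) -> [50]
enqueue(3) -> [50, 3]
enqueue(24) -> [50, 3, 24]
dequeue()->50, [3, 24]
enqueue(38) -> [3, 24, 38]
dequeue()->3, [24, 38]
enqueue(41) -> [24, 38, 41]
enqueue(31) -> [24, 38, 41, 31]
enqueue(8) -> [24, 38, 41, 31, 8]
dequeue()->24, [38, 41, 31, 8]

Final queue: [38, 41, 31, 8]


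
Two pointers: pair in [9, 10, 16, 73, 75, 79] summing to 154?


lo=0(9)+hi=5(79)=88
lo=1(10)+hi=5(79)=89
lo=2(16)+hi=5(79)=95
lo=3(73)+hi=5(79)=152
lo=4(75)+hi=5(79)=154

Yes: 75+79=154


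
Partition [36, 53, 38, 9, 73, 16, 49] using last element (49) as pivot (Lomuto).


Pivot: 49
  36 <= 49: advance i (no swap)
  38 <= 49: swap -> [36, 38, 53, 9, 73, 16, 49]
  9 <= 49: swap -> [36, 38, 9, 53, 73, 16, 49]
  16 <= 49: swap -> [36, 38, 9, 16, 73, 53, 49]
Place pivot at 4: [36, 38, 9, 16, 49, 53, 73]

Partitioned: [36, 38, 9, 16, 49, 53, 73]


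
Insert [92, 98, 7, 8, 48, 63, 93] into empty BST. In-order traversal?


Insert 92: root
Insert 98: R from 92
Insert 7: L from 92
Insert 8: L from 92 -> R from 7
Insert 48: L from 92 -> R from 7 -> R from 8
Insert 63: L from 92 -> R from 7 -> R from 8 -> R from 48
Insert 93: R from 92 -> L from 98

In-order: [7, 8, 48, 63, 92, 93, 98]


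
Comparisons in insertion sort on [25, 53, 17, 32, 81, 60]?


Algorithm: insertion sort
Input: [25, 53, 17, 32, 81, 60]
Sorted: [17, 25, 32, 53, 60, 81]

8


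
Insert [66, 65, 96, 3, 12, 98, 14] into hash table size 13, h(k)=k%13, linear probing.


Insert 66: h=1 -> slot 1
Insert 65: h=0 -> slot 0
Insert 96: h=5 -> slot 5
Insert 3: h=3 -> slot 3
Insert 12: h=12 -> slot 12
Insert 98: h=7 -> slot 7
Insert 14: h=1, 1 probes -> slot 2

Table: [65, 66, 14, 3, None, 96, None, 98, None, None, None, None, 12]


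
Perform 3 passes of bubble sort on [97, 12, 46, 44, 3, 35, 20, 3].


Initial: [97, 12, 46, 44, 3, 35, 20, 3]
Pass 1: [12, 46, 44, 3, 35, 20, 3, 97] (7 swaps)
Pass 2: [12, 44, 3, 35, 20, 3, 46, 97] (5 swaps)
Pass 3: [12, 3, 35, 20, 3, 44, 46, 97] (4 swaps)

After 3 passes: [12, 3, 35, 20, 3, 44, 46, 97]


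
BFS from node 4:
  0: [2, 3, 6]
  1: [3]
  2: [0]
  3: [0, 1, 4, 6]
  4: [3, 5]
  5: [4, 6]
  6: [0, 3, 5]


Visit 4, enqueue [3, 5]
Visit 3, enqueue [0, 1, 6]
Visit 5, enqueue []
Visit 0, enqueue [2]
Visit 1, enqueue []
Visit 6, enqueue []
Visit 2, enqueue []

BFS order: [4, 3, 5, 0, 1, 6, 2]


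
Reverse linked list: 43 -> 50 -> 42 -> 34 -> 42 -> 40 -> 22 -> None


Step 1: curr=43, set curr.next=prev(None) | reversed so far: 43
Step 2: curr=50, set curr.next=prev(43) | reversed so far: 50 -> 43
Step 3: curr=42, set curr.next=prev(50) | reversed so far: 42 -> 50 -> 43
Step 4: curr=34, set curr.next=prev(42) | reversed so far: 34 -> 42 -> 50 -> 43
Step 5: curr=42, set curr.next=prev(34) | reversed so far: 42 -> 34 -> 42 -> 50 -> 43
Step 6: curr=40, set curr.next=prev(42) | reversed so far: 40 -> 42 -> 34 -> 42 -> 50 -> 43
Step 7: curr=22, set curr.next=prev(40) | reversed so far: 22 -> 40 -> 42 -> 34 -> 42 -> 50 -> 43

22 -> 40 -> 42 -> 34 -> 42 -> 50 -> 43 -> None


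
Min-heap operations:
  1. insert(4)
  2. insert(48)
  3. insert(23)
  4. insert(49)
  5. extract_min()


insert(4) -> [4]
insert(48) -> [4, 48]
insert(23) -> [4, 48, 23]
insert(49) -> [4, 48, 23, 49]
extract_min()->4, [23, 48, 49]

Final heap: [23, 48, 49]


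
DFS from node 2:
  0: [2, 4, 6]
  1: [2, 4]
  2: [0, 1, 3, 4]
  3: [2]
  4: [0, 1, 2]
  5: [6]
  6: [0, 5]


Visit 2, push [4, 3, 1, 0]
Visit 0, push [6, 4]
Visit 4, push [1]
Visit 1, push []
Visit 6, push [5]
Visit 5, push []
Visit 3, push []

DFS order: [2, 0, 4, 1, 6, 5, 3]


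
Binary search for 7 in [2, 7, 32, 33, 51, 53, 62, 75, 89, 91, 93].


Step 1: lo=0, hi=10, mid=5, val=53
Step 2: lo=0, hi=4, mid=2, val=32
Step 3: lo=0, hi=1, mid=0, val=2
Step 4: lo=1, hi=1, mid=1, val=7

Found at index 1


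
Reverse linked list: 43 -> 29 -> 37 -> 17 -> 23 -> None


Step 1: curr=43, set curr.next=prev(None) | reversed so far: 43
Step 2: curr=29, set curr.next=prev(43) | reversed so far: 29 -> 43
Step 3: curr=37, set curr.next=prev(29) | reversed so far: 37 -> 29 -> 43
Step 4: curr=17, set curr.next=prev(37) | reversed so far: 17 -> 37 -> 29 -> 43
Step 5: curr=23, set curr.next=prev(17) | reversed so far: 23 -> 17 -> 37 -> 29 -> 43

23 -> 17 -> 37 -> 29 -> 43 -> None


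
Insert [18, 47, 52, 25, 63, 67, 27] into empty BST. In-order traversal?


Insert 18: root
Insert 47: R from 18
Insert 52: R from 18 -> R from 47
Insert 25: R from 18 -> L from 47
Insert 63: R from 18 -> R from 47 -> R from 52
Insert 67: R from 18 -> R from 47 -> R from 52 -> R from 63
Insert 27: R from 18 -> L from 47 -> R from 25

In-order: [18, 25, 27, 47, 52, 63, 67]


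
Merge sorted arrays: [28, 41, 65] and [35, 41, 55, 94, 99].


Take 28 from A
Take 35 from B
Take 41 from A
Take 41 from B
Take 55 from B
Take 65 from A

Merged: [28, 35, 41, 41, 55, 65, 94, 99]


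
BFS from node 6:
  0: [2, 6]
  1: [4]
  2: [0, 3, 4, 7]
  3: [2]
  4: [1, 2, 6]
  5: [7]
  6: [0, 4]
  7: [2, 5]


Visit 6, enqueue [0, 4]
Visit 0, enqueue [2]
Visit 4, enqueue [1]
Visit 2, enqueue [3, 7]
Visit 1, enqueue []
Visit 3, enqueue []
Visit 7, enqueue [5]
Visit 5, enqueue []

BFS order: [6, 0, 4, 2, 1, 3, 7, 5]


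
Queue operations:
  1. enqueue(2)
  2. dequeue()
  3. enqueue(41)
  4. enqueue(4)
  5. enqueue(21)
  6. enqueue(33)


enqueue(2) -> [2]
dequeue()->2, []
enqueue(41) -> [41]
enqueue(4) -> [41, 4]
enqueue(21) -> [41, 4, 21]
enqueue(33) -> [41, 4, 21, 33]

Final queue: [41, 4, 21, 33]


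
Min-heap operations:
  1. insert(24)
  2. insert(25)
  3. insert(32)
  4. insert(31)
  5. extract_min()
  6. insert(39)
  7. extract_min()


insert(24) -> [24]
insert(25) -> [24, 25]
insert(32) -> [24, 25, 32]
insert(31) -> [24, 25, 32, 31]
extract_min()->24, [25, 31, 32]
insert(39) -> [25, 31, 32, 39]
extract_min()->25, [31, 39, 32]

Final heap: [31, 39, 32]


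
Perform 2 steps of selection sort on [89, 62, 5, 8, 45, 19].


Initial: [89, 62, 5, 8, 45, 19]
Step 1: min=5 at 2
  Swap: [5, 62, 89, 8, 45, 19]
Step 2: min=8 at 3
  Swap: [5, 8, 89, 62, 45, 19]

After 2 steps: [5, 8, 89, 62, 45, 19]


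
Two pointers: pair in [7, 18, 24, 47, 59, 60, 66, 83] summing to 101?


lo=0(7)+hi=7(83)=90
lo=1(18)+hi=7(83)=101

Yes: 18+83=101


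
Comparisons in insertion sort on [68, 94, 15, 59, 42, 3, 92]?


Algorithm: insertion sort
Input: [68, 94, 15, 59, 42, 3, 92]
Sorted: [3, 15, 42, 59, 68, 92, 94]

17


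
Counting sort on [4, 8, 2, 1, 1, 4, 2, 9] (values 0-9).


Input: [4, 8, 2, 1, 1, 4, 2, 9]
Counts: [0, 2, 2, 0, 2, 0, 0, 0, 1, 1]

Sorted: [1, 1, 2, 2, 4, 4, 8, 9]


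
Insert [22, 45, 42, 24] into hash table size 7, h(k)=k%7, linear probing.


Insert 22: h=1 -> slot 1
Insert 45: h=3 -> slot 3
Insert 42: h=0 -> slot 0
Insert 24: h=3, 1 probes -> slot 4

Table: [42, 22, None, 45, 24, None, None]


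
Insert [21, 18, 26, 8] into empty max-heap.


Insert 21: [21]
Insert 18: [21, 18]
Insert 26: [26, 18, 21]
Insert 8: [26, 18, 21, 8]

Final heap: [26, 18, 21, 8]


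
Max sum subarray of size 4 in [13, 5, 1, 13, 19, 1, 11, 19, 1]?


[0:4]: 32
[1:5]: 38
[2:6]: 34
[3:7]: 44
[4:8]: 50
[5:9]: 32

Max: 50 at [4:8]


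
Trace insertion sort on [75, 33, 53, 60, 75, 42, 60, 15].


Initial: [75, 33, 53, 60, 75, 42, 60, 15]
Insert 33: [33, 75, 53, 60, 75, 42, 60, 15]
Insert 53: [33, 53, 75, 60, 75, 42, 60, 15]
Insert 60: [33, 53, 60, 75, 75, 42, 60, 15]
Insert 75: [33, 53, 60, 75, 75, 42, 60, 15]
Insert 42: [33, 42, 53, 60, 75, 75, 60, 15]
Insert 60: [33, 42, 53, 60, 60, 75, 75, 15]
Insert 15: [15, 33, 42, 53, 60, 60, 75, 75]

Sorted: [15, 33, 42, 53, 60, 60, 75, 75]


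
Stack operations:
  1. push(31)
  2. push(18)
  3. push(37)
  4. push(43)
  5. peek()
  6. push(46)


push(31) -> [31]
push(18) -> [31, 18]
push(37) -> [31, 18, 37]
push(43) -> [31, 18, 37, 43]
peek()->43
push(46) -> [31, 18, 37, 43, 46]

Final stack: [31, 18, 37, 43, 46]


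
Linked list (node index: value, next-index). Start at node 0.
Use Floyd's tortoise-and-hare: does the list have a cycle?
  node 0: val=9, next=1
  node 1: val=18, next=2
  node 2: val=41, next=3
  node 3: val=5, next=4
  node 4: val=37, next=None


Floyd's tortoise (slow, +1) and hare (fast, +2):
  init: slow=0, fast=0
  step 1: slow=1, fast=2
  step 2: slow=2, fast=4
  step 3: fast -> None, no cycle

Cycle: no


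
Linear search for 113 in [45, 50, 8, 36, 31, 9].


i=0: 45!=113
i=1: 50!=113
i=2: 8!=113
i=3: 36!=113
i=4: 31!=113
i=5: 9!=113

Not found, 6 comps


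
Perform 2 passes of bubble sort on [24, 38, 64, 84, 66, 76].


Initial: [24, 38, 64, 84, 66, 76]
Pass 1: [24, 38, 64, 66, 76, 84] (2 swaps)
Pass 2: [24, 38, 64, 66, 76, 84] (0 swaps)

After 2 passes: [24, 38, 64, 66, 76, 84]


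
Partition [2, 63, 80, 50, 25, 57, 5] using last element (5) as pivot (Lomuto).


Pivot: 5
  2 <= 5: advance i (no swap)
Place pivot at 1: [2, 5, 80, 50, 25, 57, 63]

Partitioned: [2, 5, 80, 50, 25, 57, 63]


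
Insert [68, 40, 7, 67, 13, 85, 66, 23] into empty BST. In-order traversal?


Insert 68: root
Insert 40: L from 68
Insert 7: L from 68 -> L from 40
Insert 67: L from 68 -> R from 40
Insert 13: L from 68 -> L from 40 -> R from 7
Insert 85: R from 68
Insert 66: L from 68 -> R from 40 -> L from 67
Insert 23: L from 68 -> L from 40 -> R from 7 -> R from 13

In-order: [7, 13, 23, 40, 66, 67, 68, 85]


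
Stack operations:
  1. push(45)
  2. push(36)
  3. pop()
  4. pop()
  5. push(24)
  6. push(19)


push(45) -> [45]
push(36) -> [45, 36]
pop()->36, [45]
pop()->45, []
push(24) -> [24]
push(19) -> [24, 19]

Final stack: [24, 19]


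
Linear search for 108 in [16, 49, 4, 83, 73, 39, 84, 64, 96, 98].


i=0: 16!=108
i=1: 49!=108
i=2: 4!=108
i=3: 83!=108
i=4: 73!=108
i=5: 39!=108
i=6: 84!=108
i=7: 64!=108
i=8: 96!=108
i=9: 98!=108

Not found, 10 comps


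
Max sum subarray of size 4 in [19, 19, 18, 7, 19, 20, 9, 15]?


[0:4]: 63
[1:5]: 63
[2:6]: 64
[3:7]: 55
[4:8]: 63

Max: 64 at [2:6]


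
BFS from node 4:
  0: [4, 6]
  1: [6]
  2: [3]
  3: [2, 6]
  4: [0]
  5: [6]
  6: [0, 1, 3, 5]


Visit 4, enqueue [0]
Visit 0, enqueue [6]
Visit 6, enqueue [1, 3, 5]
Visit 1, enqueue []
Visit 3, enqueue [2]
Visit 5, enqueue []
Visit 2, enqueue []

BFS order: [4, 0, 6, 1, 3, 5, 2]


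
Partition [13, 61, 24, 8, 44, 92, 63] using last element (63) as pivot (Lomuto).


Pivot: 63
  13 <= 63: advance i (no swap)
  61 <= 63: advance i (no swap)
  24 <= 63: advance i (no swap)
  8 <= 63: advance i (no swap)
  44 <= 63: advance i (no swap)
Place pivot at 5: [13, 61, 24, 8, 44, 63, 92]

Partitioned: [13, 61, 24, 8, 44, 63, 92]


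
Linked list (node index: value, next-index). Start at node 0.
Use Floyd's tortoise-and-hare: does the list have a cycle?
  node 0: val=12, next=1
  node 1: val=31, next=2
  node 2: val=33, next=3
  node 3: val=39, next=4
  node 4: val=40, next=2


Floyd's tortoise (slow, +1) and hare (fast, +2):
  init: slow=0, fast=0
  step 1: slow=1, fast=2
  step 2: slow=2, fast=4
  step 3: slow=3, fast=3
  slow == fast at node 3: cycle detected

Cycle: yes


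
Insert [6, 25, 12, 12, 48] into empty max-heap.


Insert 6: [6]
Insert 25: [25, 6]
Insert 12: [25, 6, 12]
Insert 12: [25, 12, 12, 6]
Insert 48: [48, 25, 12, 6, 12]

Final heap: [48, 25, 12, 6, 12]


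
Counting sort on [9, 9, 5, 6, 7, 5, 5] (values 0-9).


Input: [9, 9, 5, 6, 7, 5, 5]
Counts: [0, 0, 0, 0, 0, 3, 1, 1, 0, 2]

Sorted: [5, 5, 5, 6, 7, 9, 9]


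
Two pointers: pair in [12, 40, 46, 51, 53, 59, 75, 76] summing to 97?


lo=0(12)+hi=7(76)=88
lo=1(40)+hi=7(76)=116
lo=1(40)+hi=6(75)=115
lo=1(40)+hi=5(59)=99
lo=1(40)+hi=4(53)=93
lo=2(46)+hi=4(53)=99
lo=2(46)+hi=3(51)=97

Yes: 46+51=97


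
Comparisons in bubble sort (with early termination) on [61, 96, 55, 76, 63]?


Algorithm: bubble sort (with early termination)
Input: [61, 96, 55, 76, 63]
Sorted: [55, 61, 63, 76, 96]

9


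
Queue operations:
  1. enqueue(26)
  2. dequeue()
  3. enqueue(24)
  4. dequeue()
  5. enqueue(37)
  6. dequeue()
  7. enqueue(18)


enqueue(26) -> [26]
dequeue()->26, []
enqueue(24) -> [24]
dequeue()->24, []
enqueue(37) -> [37]
dequeue()->37, []
enqueue(18) -> [18]

Final queue: [18]


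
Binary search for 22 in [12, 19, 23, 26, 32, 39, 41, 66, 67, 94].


Step 1: lo=0, hi=9, mid=4, val=32
Step 2: lo=0, hi=3, mid=1, val=19
Step 3: lo=2, hi=3, mid=2, val=23

Not found


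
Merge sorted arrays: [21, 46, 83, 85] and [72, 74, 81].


Take 21 from A
Take 46 from A
Take 72 from B
Take 74 from B
Take 81 from B

Merged: [21, 46, 72, 74, 81, 83, 85]


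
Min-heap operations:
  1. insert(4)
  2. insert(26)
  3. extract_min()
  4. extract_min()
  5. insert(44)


insert(4) -> [4]
insert(26) -> [4, 26]
extract_min()->4, [26]
extract_min()->26, []
insert(44) -> [44]

Final heap: [44]


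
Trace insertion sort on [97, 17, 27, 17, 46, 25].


Initial: [97, 17, 27, 17, 46, 25]
Insert 17: [17, 97, 27, 17, 46, 25]
Insert 27: [17, 27, 97, 17, 46, 25]
Insert 17: [17, 17, 27, 97, 46, 25]
Insert 46: [17, 17, 27, 46, 97, 25]
Insert 25: [17, 17, 25, 27, 46, 97]

Sorted: [17, 17, 25, 27, 46, 97]


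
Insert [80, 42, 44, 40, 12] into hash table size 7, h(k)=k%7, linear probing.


Insert 80: h=3 -> slot 3
Insert 42: h=0 -> slot 0
Insert 44: h=2 -> slot 2
Insert 40: h=5 -> slot 5
Insert 12: h=5, 1 probes -> slot 6

Table: [42, None, 44, 80, None, 40, 12]


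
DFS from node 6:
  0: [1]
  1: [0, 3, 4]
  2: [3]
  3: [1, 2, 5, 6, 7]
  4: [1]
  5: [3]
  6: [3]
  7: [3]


Visit 6, push [3]
Visit 3, push [7, 5, 2, 1]
Visit 1, push [4, 0]
Visit 0, push []
Visit 4, push []
Visit 2, push []
Visit 5, push []
Visit 7, push []

DFS order: [6, 3, 1, 0, 4, 2, 5, 7]


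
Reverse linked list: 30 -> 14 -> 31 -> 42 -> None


Step 1: curr=30, set curr.next=prev(None) | reversed so far: 30
Step 2: curr=14, set curr.next=prev(30) | reversed so far: 14 -> 30
Step 3: curr=31, set curr.next=prev(14) | reversed so far: 31 -> 14 -> 30
Step 4: curr=42, set curr.next=prev(31) | reversed so far: 42 -> 31 -> 14 -> 30

42 -> 31 -> 14 -> 30 -> None


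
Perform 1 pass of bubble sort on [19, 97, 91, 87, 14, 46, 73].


Initial: [19, 97, 91, 87, 14, 46, 73]
Pass 1: [19, 91, 87, 14, 46, 73, 97] (5 swaps)

After 1 pass: [19, 91, 87, 14, 46, 73, 97]


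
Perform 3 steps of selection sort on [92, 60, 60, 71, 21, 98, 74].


Initial: [92, 60, 60, 71, 21, 98, 74]
Step 1: min=21 at 4
  Swap: [21, 60, 60, 71, 92, 98, 74]
Step 2: min=60 at 1
  Swap: [21, 60, 60, 71, 92, 98, 74]
Step 3: min=60 at 2
  Swap: [21, 60, 60, 71, 92, 98, 74]

After 3 steps: [21, 60, 60, 71, 92, 98, 74]


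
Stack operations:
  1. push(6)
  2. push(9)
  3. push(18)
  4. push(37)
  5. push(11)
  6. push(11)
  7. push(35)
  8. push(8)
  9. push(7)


push(6) -> [6]
push(9) -> [6, 9]
push(18) -> [6, 9, 18]
push(37) -> [6, 9, 18, 37]
push(11) -> [6, 9, 18, 37, 11]
push(11) -> [6, 9, 18, 37, 11, 11]
push(35) -> [6, 9, 18, 37, 11, 11, 35]
push(8) -> [6, 9, 18, 37, 11, 11, 35, 8]
push(7) -> [6, 9, 18, 37, 11, 11, 35, 8, 7]

Final stack: [6, 9, 18, 37, 11, 11, 35, 8, 7]


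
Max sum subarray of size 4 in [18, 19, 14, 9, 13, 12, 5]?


[0:4]: 60
[1:5]: 55
[2:6]: 48
[3:7]: 39

Max: 60 at [0:4]


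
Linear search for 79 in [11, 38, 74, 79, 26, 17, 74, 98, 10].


i=0: 11!=79
i=1: 38!=79
i=2: 74!=79
i=3: 79==79 found!

Found at 3, 4 comps


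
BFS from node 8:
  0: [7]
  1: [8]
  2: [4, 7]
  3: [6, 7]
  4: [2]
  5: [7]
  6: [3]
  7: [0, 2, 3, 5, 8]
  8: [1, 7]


Visit 8, enqueue [1, 7]
Visit 1, enqueue []
Visit 7, enqueue [0, 2, 3, 5]
Visit 0, enqueue []
Visit 2, enqueue [4]
Visit 3, enqueue [6]
Visit 5, enqueue []
Visit 4, enqueue []
Visit 6, enqueue []

BFS order: [8, 1, 7, 0, 2, 3, 5, 4, 6]


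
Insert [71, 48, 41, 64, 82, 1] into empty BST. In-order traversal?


Insert 71: root
Insert 48: L from 71
Insert 41: L from 71 -> L from 48
Insert 64: L from 71 -> R from 48
Insert 82: R from 71
Insert 1: L from 71 -> L from 48 -> L from 41

In-order: [1, 41, 48, 64, 71, 82]


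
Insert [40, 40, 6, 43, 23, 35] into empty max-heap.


Insert 40: [40]
Insert 40: [40, 40]
Insert 6: [40, 40, 6]
Insert 43: [43, 40, 6, 40]
Insert 23: [43, 40, 6, 40, 23]
Insert 35: [43, 40, 35, 40, 23, 6]

Final heap: [43, 40, 35, 40, 23, 6]


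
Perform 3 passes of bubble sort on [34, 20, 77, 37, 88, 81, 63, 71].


Initial: [34, 20, 77, 37, 88, 81, 63, 71]
Pass 1: [20, 34, 37, 77, 81, 63, 71, 88] (5 swaps)
Pass 2: [20, 34, 37, 77, 63, 71, 81, 88] (2 swaps)
Pass 3: [20, 34, 37, 63, 71, 77, 81, 88] (2 swaps)

After 3 passes: [20, 34, 37, 63, 71, 77, 81, 88]


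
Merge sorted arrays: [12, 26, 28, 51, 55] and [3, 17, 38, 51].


Take 3 from B
Take 12 from A
Take 17 from B
Take 26 from A
Take 28 from A
Take 38 from B
Take 51 from A
Take 51 from B

Merged: [3, 12, 17, 26, 28, 38, 51, 51, 55]


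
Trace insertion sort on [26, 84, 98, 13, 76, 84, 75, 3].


Initial: [26, 84, 98, 13, 76, 84, 75, 3]
Insert 84: [26, 84, 98, 13, 76, 84, 75, 3]
Insert 98: [26, 84, 98, 13, 76, 84, 75, 3]
Insert 13: [13, 26, 84, 98, 76, 84, 75, 3]
Insert 76: [13, 26, 76, 84, 98, 84, 75, 3]
Insert 84: [13, 26, 76, 84, 84, 98, 75, 3]
Insert 75: [13, 26, 75, 76, 84, 84, 98, 3]
Insert 3: [3, 13, 26, 75, 76, 84, 84, 98]

Sorted: [3, 13, 26, 75, 76, 84, 84, 98]


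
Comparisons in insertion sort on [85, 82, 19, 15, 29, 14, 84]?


Algorithm: insertion sort
Input: [85, 82, 19, 15, 29, 14, 84]
Sorted: [14, 15, 19, 29, 82, 84, 85]

16


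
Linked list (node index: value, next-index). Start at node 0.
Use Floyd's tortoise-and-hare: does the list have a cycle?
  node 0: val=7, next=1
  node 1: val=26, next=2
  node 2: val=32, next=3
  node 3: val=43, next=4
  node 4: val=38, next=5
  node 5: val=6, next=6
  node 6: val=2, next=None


Floyd's tortoise (slow, +1) and hare (fast, +2):
  init: slow=0, fast=0
  step 1: slow=1, fast=2
  step 2: slow=2, fast=4
  step 3: slow=3, fast=6
  step 4: fast -> None, no cycle

Cycle: no


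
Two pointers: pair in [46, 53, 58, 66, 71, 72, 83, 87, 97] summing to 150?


lo=0(46)+hi=8(97)=143
lo=1(53)+hi=8(97)=150

Yes: 53+97=150


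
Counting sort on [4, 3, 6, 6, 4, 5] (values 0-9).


Input: [4, 3, 6, 6, 4, 5]
Counts: [0, 0, 0, 1, 2, 1, 2, 0, 0, 0]

Sorted: [3, 4, 4, 5, 6, 6]


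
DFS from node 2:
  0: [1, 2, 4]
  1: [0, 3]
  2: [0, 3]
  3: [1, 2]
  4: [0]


Visit 2, push [3, 0]
Visit 0, push [4, 1]
Visit 1, push [3]
Visit 3, push []
Visit 4, push []

DFS order: [2, 0, 1, 3, 4]


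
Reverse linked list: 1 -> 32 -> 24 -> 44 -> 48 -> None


Step 1: curr=1, set curr.next=prev(None) | reversed so far: 1
Step 2: curr=32, set curr.next=prev(1) | reversed so far: 32 -> 1
Step 3: curr=24, set curr.next=prev(32) | reversed so far: 24 -> 32 -> 1
Step 4: curr=44, set curr.next=prev(24) | reversed so far: 44 -> 24 -> 32 -> 1
Step 5: curr=48, set curr.next=prev(44) | reversed so far: 48 -> 44 -> 24 -> 32 -> 1

48 -> 44 -> 24 -> 32 -> 1 -> None


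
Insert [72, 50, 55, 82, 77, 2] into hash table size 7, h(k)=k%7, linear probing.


Insert 72: h=2 -> slot 2
Insert 50: h=1 -> slot 1
Insert 55: h=6 -> slot 6
Insert 82: h=5 -> slot 5
Insert 77: h=0 -> slot 0
Insert 2: h=2, 1 probes -> slot 3

Table: [77, 50, 72, 2, None, 82, 55]


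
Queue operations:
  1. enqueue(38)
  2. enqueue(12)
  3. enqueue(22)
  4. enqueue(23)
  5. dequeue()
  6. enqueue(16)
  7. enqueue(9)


enqueue(38) -> [38]
enqueue(12) -> [38, 12]
enqueue(22) -> [38, 12, 22]
enqueue(23) -> [38, 12, 22, 23]
dequeue()->38, [12, 22, 23]
enqueue(16) -> [12, 22, 23, 16]
enqueue(9) -> [12, 22, 23, 16, 9]

Final queue: [12, 22, 23, 16, 9]


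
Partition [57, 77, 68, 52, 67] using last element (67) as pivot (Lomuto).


Pivot: 67
  57 <= 67: advance i (no swap)
  52 <= 67: swap -> [57, 52, 68, 77, 67]
Place pivot at 2: [57, 52, 67, 77, 68]

Partitioned: [57, 52, 67, 77, 68]


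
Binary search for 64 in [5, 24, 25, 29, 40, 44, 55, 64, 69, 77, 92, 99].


Step 1: lo=0, hi=11, mid=5, val=44
Step 2: lo=6, hi=11, mid=8, val=69
Step 3: lo=6, hi=7, mid=6, val=55
Step 4: lo=7, hi=7, mid=7, val=64

Found at index 7


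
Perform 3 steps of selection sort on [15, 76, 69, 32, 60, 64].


Initial: [15, 76, 69, 32, 60, 64]
Step 1: min=15 at 0
  Swap: [15, 76, 69, 32, 60, 64]
Step 2: min=32 at 3
  Swap: [15, 32, 69, 76, 60, 64]
Step 3: min=60 at 4
  Swap: [15, 32, 60, 76, 69, 64]

After 3 steps: [15, 32, 60, 76, 69, 64]


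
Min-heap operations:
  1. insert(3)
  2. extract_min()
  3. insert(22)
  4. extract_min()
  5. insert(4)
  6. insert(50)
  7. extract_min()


insert(3) -> [3]
extract_min()->3, []
insert(22) -> [22]
extract_min()->22, []
insert(4) -> [4]
insert(50) -> [4, 50]
extract_min()->4, [50]

Final heap: [50]


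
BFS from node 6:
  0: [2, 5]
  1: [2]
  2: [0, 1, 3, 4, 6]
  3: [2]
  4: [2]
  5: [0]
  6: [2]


Visit 6, enqueue [2]
Visit 2, enqueue [0, 1, 3, 4]
Visit 0, enqueue [5]
Visit 1, enqueue []
Visit 3, enqueue []
Visit 4, enqueue []
Visit 5, enqueue []

BFS order: [6, 2, 0, 1, 3, 4, 5]


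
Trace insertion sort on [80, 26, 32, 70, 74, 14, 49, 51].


Initial: [80, 26, 32, 70, 74, 14, 49, 51]
Insert 26: [26, 80, 32, 70, 74, 14, 49, 51]
Insert 32: [26, 32, 80, 70, 74, 14, 49, 51]
Insert 70: [26, 32, 70, 80, 74, 14, 49, 51]
Insert 74: [26, 32, 70, 74, 80, 14, 49, 51]
Insert 14: [14, 26, 32, 70, 74, 80, 49, 51]
Insert 49: [14, 26, 32, 49, 70, 74, 80, 51]
Insert 51: [14, 26, 32, 49, 51, 70, 74, 80]

Sorted: [14, 26, 32, 49, 51, 70, 74, 80]


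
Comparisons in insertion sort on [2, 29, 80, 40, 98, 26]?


Algorithm: insertion sort
Input: [2, 29, 80, 40, 98, 26]
Sorted: [2, 26, 29, 40, 80, 98]

10


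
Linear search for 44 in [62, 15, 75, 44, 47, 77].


i=0: 62!=44
i=1: 15!=44
i=2: 75!=44
i=3: 44==44 found!

Found at 3, 4 comps


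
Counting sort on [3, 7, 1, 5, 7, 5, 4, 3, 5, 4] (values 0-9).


Input: [3, 7, 1, 5, 7, 5, 4, 3, 5, 4]
Counts: [0, 1, 0, 2, 2, 3, 0, 2, 0, 0]

Sorted: [1, 3, 3, 4, 4, 5, 5, 5, 7, 7]


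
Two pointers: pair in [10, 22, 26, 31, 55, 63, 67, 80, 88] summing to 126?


lo=0(10)+hi=8(88)=98
lo=1(22)+hi=8(88)=110
lo=2(26)+hi=8(88)=114
lo=3(31)+hi=8(88)=119
lo=4(55)+hi=8(88)=143
lo=4(55)+hi=7(80)=135
lo=4(55)+hi=6(67)=122
lo=5(63)+hi=6(67)=130

No pair found


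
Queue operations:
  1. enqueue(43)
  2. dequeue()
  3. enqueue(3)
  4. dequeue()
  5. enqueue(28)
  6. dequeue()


enqueue(43) -> [43]
dequeue()->43, []
enqueue(3) -> [3]
dequeue()->3, []
enqueue(28) -> [28]
dequeue()->28, []

Final queue: []


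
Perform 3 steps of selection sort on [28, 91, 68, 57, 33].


Initial: [28, 91, 68, 57, 33]
Step 1: min=28 at 0
  Swap: [28, 91, 68, 57, 33]
Step 2: min=33 at 4
  Swap: [28, 33, 68, 57, 91]
Step 3: min=57 at 3
  Swap: [28, 33, 57, 68, 91]

After 3 steps: [28, 33, 57, 68, 91]


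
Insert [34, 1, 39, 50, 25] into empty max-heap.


Insert 34: [34]
Insert 1: [34, 1]
Insert 39: [39, 1, 34]
Insert 50: [50, 39, 34, 1]
Insert 25: [50, 39, 34, 1, 25]

Final heap: [50, 39, 34, 1, 25]


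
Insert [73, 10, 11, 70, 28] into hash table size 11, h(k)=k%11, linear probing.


Insert 73: h=7 -> slot 7
Insert 10: h=10 -> slot 10
Insert 11: h=0 -> slot 0
Insert 70: h=4 -> slot 4
Insert 28: h=6 -> slot 6

Table: [11, None, None, None, 70, None, 28, 73, None, None, 10]


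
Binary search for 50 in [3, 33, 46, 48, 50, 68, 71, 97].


Step 1: lo=0, hi=7, mid=3, val=48
Step 2: lo=4, hi=7, mid=5, val=68
Step 3: lo=4, hi=4, mid=4, val=50

Found at index 4


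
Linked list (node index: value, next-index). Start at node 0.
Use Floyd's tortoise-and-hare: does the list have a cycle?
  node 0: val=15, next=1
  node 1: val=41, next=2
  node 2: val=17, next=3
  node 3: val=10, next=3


Floyd's tortoise (slow, +1) and hare (fast, +2):
  init: slow=0, fast=0
  step 1: slow=1, fast=2
  step 2: slow=2, fast=3
  step 3: slow=3, fast=3
  slow == fast at node 3: cycle detected

Cycle: yes


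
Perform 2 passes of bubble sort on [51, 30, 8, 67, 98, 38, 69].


Initial: [51, 30, 8, 67, 98, 38, 69]
Pass 1: [30, 8, 51, 67, 38, 69, 98] (4 swaps)
Pass 2: [8, 30, 51, 38, 67, 69, 98] (2 swaps)

After 2 passes: [8, 30, 51, 38, 67, 69, 98]


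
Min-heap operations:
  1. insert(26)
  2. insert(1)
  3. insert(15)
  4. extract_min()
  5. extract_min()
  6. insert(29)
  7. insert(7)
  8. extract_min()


insert(26) -> [26]
insert(1) -> [1, 26]
insert(15) -> [1, 26, 15]
extract_min()->1, [15, 26]
extract_min()->15, [26]
insert(29) -> [26, 29]
insert(7) -> [7, 29, 26]
extract_min()->7, [26, 29]

Final heap: [26, 29]


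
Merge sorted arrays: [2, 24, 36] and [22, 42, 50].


Take 2 from A
Take 22 from B
Take 24 from A
Take 36 from A

Merged: [2, 22, 24, 36, 42, 50]


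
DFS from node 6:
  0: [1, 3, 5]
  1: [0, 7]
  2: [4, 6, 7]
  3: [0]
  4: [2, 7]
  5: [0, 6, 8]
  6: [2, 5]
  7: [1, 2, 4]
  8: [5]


Visit 6, push [5, 2]
Visit 2, push [7, 4]
Visit 4, push [7]
Visit 7, push [1]
Visit 1, push [0]
Visit 0, push [5, 3]
Visit 3, push []
Visit 5, push [8]
Visit 8, push []

DFS order: [6, 2, 4, 7, 1, 0, 3, 5, 8]


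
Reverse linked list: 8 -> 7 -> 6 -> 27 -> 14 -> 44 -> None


Step 1: curr=8, set curr.next=prev(None) | reversed so far: 8
Step 2: curr=7, set curr.next=prev(8) | reversed so far: 7 -> 8
Step 3: curr=6, set curr.next=prev(7) | reversed so far: 6 -> 7 -> 8
Step 4: curr=27, set curr.next=prev(6) | reversed so far: 27 -> 6 -> 7 -> 8
Step 5: curr=14, set curr.next=prev(27) | reversed so far: 14 -> 27 -> 6 -> 7 -> 8
Step 6: curr=44, set curr.next=prev(14) | reversed so far: 44 -> 14 -> 27 -> 6 -> 7 -> 8

44 -> 14 -> 27 -> 6 -> 7 -> 8 -> None


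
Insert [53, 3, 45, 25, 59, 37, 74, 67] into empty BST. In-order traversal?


Insert 53: root
Insert 3: L from 53
Insert 45: L from 53 -> R from 3
Insert 25: L from 53 -> R from 3 -> L from 45
Insert 59: R from 53
Insert 37: L from 53 -> R from 3 -> L from 45 -> R from 25
Insert 74: R from 53 -> R from 59
Insert 67: R from 53 -> R from 59 -> L from 74

In-order: [3, 25, 37, 45, 53, 59, 67, 74]


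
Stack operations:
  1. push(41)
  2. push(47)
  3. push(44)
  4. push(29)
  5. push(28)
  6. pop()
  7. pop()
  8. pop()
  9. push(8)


push(41) -> [41]
push(47) -> [41, 47]
push(44) -> [41, 47, 44]
push(29) -> [41, 47, 44, 29]
push(28) -> [41, 47, 44, 29, 28]
pop()->28, [41, 47, 44, 29]
pop()->29, [41, 47, 44]
pop()->44, [41, 47]
push(8) -> [41, 47, 8]

Final stack: [41, 47, 8]


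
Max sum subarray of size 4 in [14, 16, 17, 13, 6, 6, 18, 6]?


[0:4]: 60
[1:5]: 52
[2:6]: 42
[3:7]: 43
[4:8]: 36

Max: 60 at [0:4]


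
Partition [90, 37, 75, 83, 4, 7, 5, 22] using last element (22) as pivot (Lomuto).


Pivot: 22
  4 <= 22: swap -> [4, 37, 75, 83, 90, 7, 5, 22]
  7 <= 22: swap -> [4, 7, 75, 83, 90, 37, 5, 22]
  5 <= 22: swap -> [4, 7, 5, 83, 90, 37, 75, 22]
Place pivot at 3: [4, 7, 5, 22, 90, 37, 75, 83]

Partitioned: [4, 7, 5, 22, 90, 37, 75, 83]


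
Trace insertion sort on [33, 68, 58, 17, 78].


Initial: [33, 68, 58, 17, 78]
Insert 68: [33, 68, 58, 17, 78]
Insert 58: [33, 58, 68, 17, 78]
Insert 17: [17, 33, 58, 68, 78]
Insert 78: [17, 33, 58, 68, 78]

Sorted: [17, 33, 58, 68, 78]


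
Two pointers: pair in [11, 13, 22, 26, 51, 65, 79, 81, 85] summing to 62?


lo=0(11)+hi=8(85)=96
lo=0(11)+hi=7(81)=92
lo=0(11)+hi=6(79)=90
lo=0(11)+hi=5(65)=76
lo=0(11)+hi=4(51)=62

Yes: 11+51=62


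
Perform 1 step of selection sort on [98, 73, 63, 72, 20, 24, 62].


Initial: [98, 73, 63, 72, 20, 24, 62]
Step 1: min=20 at 4
  Swap: [20, 73, 63, 72, 98, 24, 62]

After 1 step: [20, 73, 63, 72, 98, 24, 62]


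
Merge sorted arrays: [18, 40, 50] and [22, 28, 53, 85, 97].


Take 18 from A
Take 22 from B
Take 28 from B
Take 40 from A
Take 50 from A

Merged: [18, 22, 28, 40, 50, 53, 85, 97]


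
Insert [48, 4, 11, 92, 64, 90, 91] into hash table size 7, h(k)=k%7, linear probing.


Insert 48: h=6 -> slot 6
Insert 4: h=4 -> slot 4
Insert 11: h=4, 1 probes -> slot 5
Insert 92: h=1 -> slot 1
Insert 64: h=1, 1 probes -> slot 2
Insert 90: h=6, 1 probes -> slot 0
Insert 91: h=0, 3 probes -> slot 3

Table: [90, 92, 64, 91, 4, 11, 48]


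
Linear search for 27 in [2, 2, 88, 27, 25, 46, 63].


i=0: 2!=27
i=1: 2!=27
i=2: 88!=27
i=3: 27==27 found!

Found at 3, 4 comps


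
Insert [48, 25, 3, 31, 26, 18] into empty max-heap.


Insert 48: [48]
Insert 25: [48, 25]
Insert 3: [48, 25, 3]
Insert 31: [48, 31, 3, 25]
Insert 26: [48, 31, 3, 25, 26]
Insert 18: [48, 31, 18, 25, 26, 3]

Final heap: [48, 31, 18, 25, 26, 3]


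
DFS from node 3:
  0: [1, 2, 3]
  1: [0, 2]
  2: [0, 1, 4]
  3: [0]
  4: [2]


Visit 3, push [0]
Visit 0, push [2, 1]
Visit 1, push [2]
Visit 2, push [4]
Visit 4, push []

DFS order: [3, 0, 1, 2, 4]


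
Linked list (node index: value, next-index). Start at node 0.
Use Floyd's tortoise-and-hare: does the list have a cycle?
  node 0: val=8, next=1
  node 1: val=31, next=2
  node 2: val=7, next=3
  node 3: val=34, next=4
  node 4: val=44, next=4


Floyd's tortoise (slow, +1) and hare (fast, +2):
  init: slow=0, fast=0
  step 1: slow=1, fast=2
  step 2: slow=2, fast=4
  step 3: slow=3, fast=4
  step 4: slow=4, fast=4
  slow == fast at node 4: cycle detected

Cycle: yes
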